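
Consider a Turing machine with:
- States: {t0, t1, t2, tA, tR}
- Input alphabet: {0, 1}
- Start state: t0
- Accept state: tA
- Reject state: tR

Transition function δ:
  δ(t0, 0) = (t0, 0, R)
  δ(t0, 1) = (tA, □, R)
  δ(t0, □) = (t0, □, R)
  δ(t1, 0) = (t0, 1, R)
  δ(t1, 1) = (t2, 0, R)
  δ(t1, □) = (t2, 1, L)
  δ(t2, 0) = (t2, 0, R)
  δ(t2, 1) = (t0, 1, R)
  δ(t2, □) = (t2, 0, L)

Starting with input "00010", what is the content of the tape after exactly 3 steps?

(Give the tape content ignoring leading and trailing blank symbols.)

Execution trace:
Initial: [t0]00010
Step 1: δ(t0, 0) = (t0, 0, R) → 0[t0]0010
Step 2: δ(t0, 0) = (t0, 0, R) → 00[t0]010
Step 3: δ(t0, 0) = (t0, 0, R) → 000[t0]10

After 3 steps, the tape (ignoring leading/trailing blanks) is: 00010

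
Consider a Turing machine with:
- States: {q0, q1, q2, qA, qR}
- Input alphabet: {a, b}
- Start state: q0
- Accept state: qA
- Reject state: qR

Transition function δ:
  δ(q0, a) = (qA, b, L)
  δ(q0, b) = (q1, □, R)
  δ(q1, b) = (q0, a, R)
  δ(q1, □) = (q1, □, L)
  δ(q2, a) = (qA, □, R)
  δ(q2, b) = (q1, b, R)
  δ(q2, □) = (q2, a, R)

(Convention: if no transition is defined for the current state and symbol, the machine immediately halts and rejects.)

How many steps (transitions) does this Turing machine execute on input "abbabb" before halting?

Execution trace:
Initial: [q0]abbabb
Step 1: δ(q0, a) = (qA, b, L) → [qA]□bbbabb

The machine reaches the accept state qA and halts.

The machine executed 1 step before halting.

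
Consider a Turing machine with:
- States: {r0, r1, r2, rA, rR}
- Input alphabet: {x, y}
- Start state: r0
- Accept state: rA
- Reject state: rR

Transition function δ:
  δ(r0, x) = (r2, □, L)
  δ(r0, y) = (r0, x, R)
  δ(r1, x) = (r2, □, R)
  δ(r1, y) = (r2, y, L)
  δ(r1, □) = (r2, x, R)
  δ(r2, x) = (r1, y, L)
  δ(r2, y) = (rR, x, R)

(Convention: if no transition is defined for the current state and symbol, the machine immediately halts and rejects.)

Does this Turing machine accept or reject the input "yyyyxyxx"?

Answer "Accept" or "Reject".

Execution trace:
Initial: [r0]yyyyxyxx
Step 1: δ(r0, y) = (r0, x, R) → x[r0]yyyxyxx
Step 2: δ(r0, y) = (r0, x, R) → xx[r0]yyxyxx
Step 3: δ(r0, y) = (r0, x, R) → xxx[r0]yxyxx
Step 4: δ(r0, y) = (r0, x, R) → xxxx[r0]xyxx
Step 5: δ(r0, x) = (r2, □, L) → xxx[r2]x□yxx
Step 6: δ(r2, x) = (r1, y, L) → xx[r1]xy□yxx
Step 7: δ(r1, x) = (r2, □, R) → xx□[r2]y□yxx
Step 8: δ(r2, y) = (rR, x, R) → xx□x[rR]□yxx

The machine reaches the reject state rR and halts.

Answer: Reject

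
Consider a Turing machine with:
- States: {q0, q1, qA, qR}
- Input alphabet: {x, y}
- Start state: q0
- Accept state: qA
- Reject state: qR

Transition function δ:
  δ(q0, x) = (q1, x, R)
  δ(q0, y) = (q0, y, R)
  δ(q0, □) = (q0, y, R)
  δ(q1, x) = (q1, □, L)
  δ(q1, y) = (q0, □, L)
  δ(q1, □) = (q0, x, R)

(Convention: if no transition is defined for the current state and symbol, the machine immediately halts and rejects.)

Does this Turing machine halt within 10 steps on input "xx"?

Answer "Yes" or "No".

Execution trace:
Initial: [q0]xx
Step 1: δ(q0, x) = (q1, x, R) → x[q1]x
Step 2: δ(q1, x) = (q1, □, L) → [q1]x□
Step 3: δ(q1, x) = (q1, □, L) → [q1]□□□
Step 4: δ(q1, □) = (q0, x, R) → x[q0]□□
Step 5: δ(q0, □) = (q0, y, R) → xy[q0]□
Step 6: δ(q0, □) = (q0, y, R) → xyy[q0]□
Step 7: δ(q0, □) = (q0, y, R) → xyyy[q0]□
Step 8: δ(q0, □) = (q0, y, R) → xyyyy[q0]□
Step 9: δ(q0, □) = (q0, y, R) → xyyyyy[q0]□
Step 10: δ(q0, □) = (q0, y, R) → xyyyyyy[q0]□

The machine has not reached a halting state after 10 steps.
The machine did not halt within the 10-step bound.

Answer: No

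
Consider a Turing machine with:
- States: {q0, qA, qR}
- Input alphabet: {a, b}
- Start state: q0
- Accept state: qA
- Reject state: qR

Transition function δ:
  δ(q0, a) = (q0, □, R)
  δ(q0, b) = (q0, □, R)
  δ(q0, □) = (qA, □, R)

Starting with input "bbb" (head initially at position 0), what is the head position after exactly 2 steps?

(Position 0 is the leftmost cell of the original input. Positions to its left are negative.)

Execution trace (head position shown):
Step 0: [q0]bbb  (head at position 0)
Step 1: move right → □[q0]bb  (head at position 1)
Step 2: move right → □□[q0]b  (head at position 2)

After 2 steps, the head is at position 2.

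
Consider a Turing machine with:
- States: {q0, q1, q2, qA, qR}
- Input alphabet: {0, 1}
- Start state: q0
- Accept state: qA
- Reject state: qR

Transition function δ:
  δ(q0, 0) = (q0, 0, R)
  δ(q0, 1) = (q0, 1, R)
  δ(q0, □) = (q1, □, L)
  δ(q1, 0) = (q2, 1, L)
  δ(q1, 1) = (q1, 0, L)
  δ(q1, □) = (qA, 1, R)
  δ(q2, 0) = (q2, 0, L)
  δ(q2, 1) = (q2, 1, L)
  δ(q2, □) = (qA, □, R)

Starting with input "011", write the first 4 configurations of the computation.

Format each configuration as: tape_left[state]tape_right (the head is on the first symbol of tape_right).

Transitions applied:
Step 1: δ(q0, 0) = (q0, 0, R)
Step 2: δ(q0, 1) = (q0, 1, R)
Step 3: δ(q0, 1) = (q0, 1, R)

The first 4 configurations are:
[q0]011 ⊢ 0[q0]11 ⊢ 01[q0]1 ⊢ 011[q0]□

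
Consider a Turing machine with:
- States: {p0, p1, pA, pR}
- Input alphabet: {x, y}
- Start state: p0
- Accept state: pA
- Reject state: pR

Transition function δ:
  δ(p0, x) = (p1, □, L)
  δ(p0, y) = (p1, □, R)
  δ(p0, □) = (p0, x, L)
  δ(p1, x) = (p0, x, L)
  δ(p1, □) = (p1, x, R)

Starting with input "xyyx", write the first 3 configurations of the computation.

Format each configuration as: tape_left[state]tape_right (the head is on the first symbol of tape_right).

Transitions applied:
Step 1: δ(p0, x) = (p1, □, L)
Step 2: δ(p1, □) = (p1, x, R)

The first 3 configurations are:
[p0]xyyx ⊢ [p1]□□yyx ⊢ x[p1]□yyx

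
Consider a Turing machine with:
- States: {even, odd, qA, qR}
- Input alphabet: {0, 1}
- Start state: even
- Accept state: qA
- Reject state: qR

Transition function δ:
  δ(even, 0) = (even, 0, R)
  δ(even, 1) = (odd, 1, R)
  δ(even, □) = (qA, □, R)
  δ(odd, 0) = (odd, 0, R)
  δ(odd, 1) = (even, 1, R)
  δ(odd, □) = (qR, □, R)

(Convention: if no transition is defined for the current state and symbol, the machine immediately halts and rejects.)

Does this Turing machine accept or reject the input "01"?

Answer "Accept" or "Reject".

Execution trace:
Initial: [even]01
Step 1: δ(even, 0) = (even, 0, R) → 0[even]1
Step 2: δ(even, 1) = (odd, 1, R) → 01[odd]□
Step 3: δ(odd, □) = (qR, □, R) → 01□[qR]□

The machine reaches the reject state qR and halts.

Answer: Reject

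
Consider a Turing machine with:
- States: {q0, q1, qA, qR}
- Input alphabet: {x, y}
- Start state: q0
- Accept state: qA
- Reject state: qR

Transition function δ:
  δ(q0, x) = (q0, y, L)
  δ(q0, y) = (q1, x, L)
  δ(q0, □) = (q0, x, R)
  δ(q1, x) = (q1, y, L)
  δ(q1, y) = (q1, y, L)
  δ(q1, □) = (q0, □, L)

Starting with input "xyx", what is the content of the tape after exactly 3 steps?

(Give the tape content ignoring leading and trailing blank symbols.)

Execution trace:
Initial: [q0]xyx
Step 1: δ(q0, x) = (q0, y, L) → [q0]□yyx
Step 2: δ(q0, □) = (q0, x, R) → x[q0]yyx
Step 3: δ(q0, y) = (q1, x, L) → [q1]xxyx

After 3 steps, the tape (ignoring leading/trailing blanks) is: xxyx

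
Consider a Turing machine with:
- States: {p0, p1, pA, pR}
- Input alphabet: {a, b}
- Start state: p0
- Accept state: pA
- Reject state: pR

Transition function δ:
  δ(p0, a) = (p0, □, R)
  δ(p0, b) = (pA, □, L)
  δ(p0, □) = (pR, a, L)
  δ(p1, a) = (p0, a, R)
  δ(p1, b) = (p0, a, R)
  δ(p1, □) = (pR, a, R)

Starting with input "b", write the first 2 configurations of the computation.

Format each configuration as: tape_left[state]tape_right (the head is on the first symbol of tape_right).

Transitions applied:
Step 1: δ(p0, b) = (pA, □, L)

The first 2 configurations are:
[p0]b ⊢ [pA]□□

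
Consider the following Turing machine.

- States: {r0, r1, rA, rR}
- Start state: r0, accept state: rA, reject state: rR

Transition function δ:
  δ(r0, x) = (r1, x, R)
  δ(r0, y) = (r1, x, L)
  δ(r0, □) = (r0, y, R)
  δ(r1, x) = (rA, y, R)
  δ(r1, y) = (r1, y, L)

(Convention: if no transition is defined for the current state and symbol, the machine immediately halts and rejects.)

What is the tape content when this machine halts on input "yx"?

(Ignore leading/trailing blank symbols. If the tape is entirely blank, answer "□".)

Execution trace:
Initial: [r0]yx
Step 1: δ(r0, y) = (r1, x, L) → [r1]□xx

No transition is defined for δ(r1, □). By convention the machine halts and rejects.

Final tape (ignoring leading/trailing blanks): xx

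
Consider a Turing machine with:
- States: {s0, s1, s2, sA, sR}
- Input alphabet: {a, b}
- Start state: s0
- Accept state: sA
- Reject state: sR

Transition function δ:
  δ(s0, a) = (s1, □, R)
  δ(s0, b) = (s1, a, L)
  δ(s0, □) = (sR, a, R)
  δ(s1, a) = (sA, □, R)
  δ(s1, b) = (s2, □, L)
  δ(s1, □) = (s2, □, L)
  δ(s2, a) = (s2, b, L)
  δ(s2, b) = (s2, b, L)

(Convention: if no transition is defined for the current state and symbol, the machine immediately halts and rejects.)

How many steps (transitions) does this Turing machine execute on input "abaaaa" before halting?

Execution trace:
Initial: [s0]abaaaa
Step 1: δ(s0, a) = (s1, □, R) → □[s1]baaaa
Step 2: δ(s1, b) = (s2, □, L) → [s2]□□aaaa

No transition is defined for δ(s2, □). By convention the machine halts and rejects.

The machine executed 2 steps before halting.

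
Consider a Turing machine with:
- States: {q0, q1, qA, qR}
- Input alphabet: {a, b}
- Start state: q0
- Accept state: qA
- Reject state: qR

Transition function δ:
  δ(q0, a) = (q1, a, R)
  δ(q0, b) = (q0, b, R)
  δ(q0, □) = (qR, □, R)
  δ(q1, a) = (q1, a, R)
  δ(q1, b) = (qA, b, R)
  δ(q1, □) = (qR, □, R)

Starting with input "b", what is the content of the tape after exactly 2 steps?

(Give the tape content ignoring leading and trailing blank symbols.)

Execution trace:
Initial: [q0]b
Step 1: δ(q0, b) = (q0, b, R) → b[q0]□
Step 2: δ(q0, □) = (qR, □, R) → b□[qR]□

The machine reaches the reject state qR and halts.

After 2 steps, the tape (ignoring leading/trailing blanks) is: b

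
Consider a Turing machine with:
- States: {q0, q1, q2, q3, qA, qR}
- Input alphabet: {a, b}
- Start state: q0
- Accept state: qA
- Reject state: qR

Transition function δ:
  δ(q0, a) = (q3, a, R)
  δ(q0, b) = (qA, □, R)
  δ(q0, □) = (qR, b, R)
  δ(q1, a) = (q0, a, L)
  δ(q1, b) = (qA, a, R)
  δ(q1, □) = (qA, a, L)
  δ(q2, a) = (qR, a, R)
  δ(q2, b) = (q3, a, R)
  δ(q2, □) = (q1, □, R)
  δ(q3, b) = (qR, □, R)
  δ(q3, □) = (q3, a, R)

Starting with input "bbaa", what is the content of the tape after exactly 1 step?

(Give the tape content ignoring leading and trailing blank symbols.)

Execution trace:
Initial: [q0]bbaa
Step 1: δ(q0, b) = (qA, □, R) → □[qA]baa

The machine reaches the accept state qA and halts.

After 1 step, the tape (ignoring leading/trailing blanks) is: baa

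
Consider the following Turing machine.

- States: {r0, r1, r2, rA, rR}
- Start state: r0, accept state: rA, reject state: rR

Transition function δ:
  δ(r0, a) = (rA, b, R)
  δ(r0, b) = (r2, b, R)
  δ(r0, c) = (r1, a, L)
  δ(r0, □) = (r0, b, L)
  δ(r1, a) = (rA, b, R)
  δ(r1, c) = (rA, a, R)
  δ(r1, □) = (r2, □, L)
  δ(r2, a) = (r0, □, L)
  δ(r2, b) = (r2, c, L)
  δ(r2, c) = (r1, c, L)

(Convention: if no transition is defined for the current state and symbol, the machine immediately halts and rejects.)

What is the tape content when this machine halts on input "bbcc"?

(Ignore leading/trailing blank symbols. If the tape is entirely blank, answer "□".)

Execution trace:
Initial: [r0]bbcc
Step 1: δ(r0, b) = (r2, b, R) → b[r2]bcc
Step 2: δ(r2, b) = (r2, c, L) → [r2]bccc
Step 3: δ(r2, b) = (r2, c, L) → [r2]□cccc

No transition is defined for δ(r2, □). By convention the machine halts and rejects.

Final tape (ignoring leading/trailing blanks): cccc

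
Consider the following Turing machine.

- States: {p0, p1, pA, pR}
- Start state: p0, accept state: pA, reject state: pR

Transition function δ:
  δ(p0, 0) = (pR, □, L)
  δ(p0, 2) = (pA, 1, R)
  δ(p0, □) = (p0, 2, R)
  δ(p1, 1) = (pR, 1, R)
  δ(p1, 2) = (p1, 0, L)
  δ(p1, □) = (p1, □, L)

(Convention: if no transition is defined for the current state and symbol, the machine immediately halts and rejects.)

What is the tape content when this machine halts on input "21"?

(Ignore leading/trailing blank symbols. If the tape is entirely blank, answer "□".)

Execution trace:
Initial: [p0]21
Step 1: δ(p0, 2) = (pA, 1, R) → 1[pA]1

The machine reaches the accept state pA and halts.

Final tape (ignoring leading/trailing blanks): 11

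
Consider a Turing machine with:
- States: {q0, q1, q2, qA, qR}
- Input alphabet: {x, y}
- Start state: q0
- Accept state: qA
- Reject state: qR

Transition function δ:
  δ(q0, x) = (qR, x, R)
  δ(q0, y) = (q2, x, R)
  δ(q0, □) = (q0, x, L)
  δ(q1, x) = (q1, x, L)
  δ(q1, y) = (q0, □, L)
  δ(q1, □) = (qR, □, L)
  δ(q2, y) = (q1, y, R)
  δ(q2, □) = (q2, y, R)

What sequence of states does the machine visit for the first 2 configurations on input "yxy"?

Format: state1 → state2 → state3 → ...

Execution trace:
Initial: [q0]yxy
Step 1: δ(q0, y) = (q2, x, R) → x[q2]xy

No transition is defined for δ(q2, x). By convention the machine halts and rejects.

State sequence: q0 → q2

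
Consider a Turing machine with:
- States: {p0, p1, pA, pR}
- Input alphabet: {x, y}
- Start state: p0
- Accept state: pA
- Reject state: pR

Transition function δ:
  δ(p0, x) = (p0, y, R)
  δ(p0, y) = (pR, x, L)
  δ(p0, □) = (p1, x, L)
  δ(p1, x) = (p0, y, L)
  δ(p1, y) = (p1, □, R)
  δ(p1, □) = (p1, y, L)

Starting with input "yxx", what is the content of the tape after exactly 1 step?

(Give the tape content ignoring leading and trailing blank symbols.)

Execution trace:
Initial: [p0]yxx
Step 1: δ(p0, y) = (pR, x, L) → [pR]□xxx

The machine reaches the reject state pR and halts.

After 1 step, the tape (ignoring leading/trailing blanks) is: xxx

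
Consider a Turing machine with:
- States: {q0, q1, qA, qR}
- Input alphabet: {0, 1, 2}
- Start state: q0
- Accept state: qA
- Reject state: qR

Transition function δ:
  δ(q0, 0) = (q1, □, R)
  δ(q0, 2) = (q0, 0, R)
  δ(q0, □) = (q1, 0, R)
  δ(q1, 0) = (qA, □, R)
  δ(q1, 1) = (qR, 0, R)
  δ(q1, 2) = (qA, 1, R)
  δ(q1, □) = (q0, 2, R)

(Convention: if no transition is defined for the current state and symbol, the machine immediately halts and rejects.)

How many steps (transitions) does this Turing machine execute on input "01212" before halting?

Execution trace:
Initial: [q0]01212
Step 1: δ(q0, 0) = (q1, □, R) → □[q1]1212
Step 2: δ(q1, 1) = (qR, 0, R) → □0[qR]212

The machine reaches the reject state qR and halts.

The machine executed 2 steps before halting.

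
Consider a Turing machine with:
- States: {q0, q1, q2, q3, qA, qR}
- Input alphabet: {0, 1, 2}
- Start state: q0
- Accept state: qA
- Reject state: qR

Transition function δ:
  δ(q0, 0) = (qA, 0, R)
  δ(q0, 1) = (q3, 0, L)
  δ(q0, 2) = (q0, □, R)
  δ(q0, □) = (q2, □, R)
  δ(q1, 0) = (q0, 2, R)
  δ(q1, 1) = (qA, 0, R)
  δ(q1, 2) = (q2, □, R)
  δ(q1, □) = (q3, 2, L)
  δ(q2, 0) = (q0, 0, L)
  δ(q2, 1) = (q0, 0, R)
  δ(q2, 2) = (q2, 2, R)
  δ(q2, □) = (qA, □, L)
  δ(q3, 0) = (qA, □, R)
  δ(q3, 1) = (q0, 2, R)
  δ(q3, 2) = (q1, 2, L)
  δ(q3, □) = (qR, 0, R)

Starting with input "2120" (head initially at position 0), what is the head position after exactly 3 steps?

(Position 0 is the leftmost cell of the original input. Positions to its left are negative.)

Execution trace (head position shown):
Step 0: [q0]2120  (head at position 0)
Step 1: move right → □[q0]120  (head at position 1)
Step 2: move left → [q3]□020  (head at position 0)
Step 3: move right → 0[qR]020  (head at position 1)

After 3 steps, the head is at position 1.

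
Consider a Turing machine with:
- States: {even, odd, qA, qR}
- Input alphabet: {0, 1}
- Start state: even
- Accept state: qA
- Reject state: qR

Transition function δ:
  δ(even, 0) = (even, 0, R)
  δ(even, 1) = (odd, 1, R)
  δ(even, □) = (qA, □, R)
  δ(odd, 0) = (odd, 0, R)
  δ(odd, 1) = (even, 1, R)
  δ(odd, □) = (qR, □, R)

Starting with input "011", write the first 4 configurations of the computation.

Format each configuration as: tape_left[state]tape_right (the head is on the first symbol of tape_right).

Transitions applied:
Step 1: δ(even, 0) = (even, 0, R)
Step 2: δ(even, 1) = (odd, 1, R)
Step 3: δ(odd, 1) = (even, 1, R)

The first 4 configurations are:
[even]011 ⊢ 0[even]11 ⊢ 01[odd]1 ⊢ 011[even]□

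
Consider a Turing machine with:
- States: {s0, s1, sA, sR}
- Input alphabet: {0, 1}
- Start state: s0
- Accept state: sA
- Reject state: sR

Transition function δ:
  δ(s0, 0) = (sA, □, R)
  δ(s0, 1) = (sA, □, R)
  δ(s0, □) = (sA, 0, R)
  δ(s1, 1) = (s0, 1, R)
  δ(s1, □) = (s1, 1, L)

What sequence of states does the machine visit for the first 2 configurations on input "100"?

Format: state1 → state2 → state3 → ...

Execution trace:
Initial: [s0]100
Step 1: δ(s0, 1) = (sA, □, R) → □[sA]00

The machine reaches the accept state sA and halts.

State sequence: s0 → sA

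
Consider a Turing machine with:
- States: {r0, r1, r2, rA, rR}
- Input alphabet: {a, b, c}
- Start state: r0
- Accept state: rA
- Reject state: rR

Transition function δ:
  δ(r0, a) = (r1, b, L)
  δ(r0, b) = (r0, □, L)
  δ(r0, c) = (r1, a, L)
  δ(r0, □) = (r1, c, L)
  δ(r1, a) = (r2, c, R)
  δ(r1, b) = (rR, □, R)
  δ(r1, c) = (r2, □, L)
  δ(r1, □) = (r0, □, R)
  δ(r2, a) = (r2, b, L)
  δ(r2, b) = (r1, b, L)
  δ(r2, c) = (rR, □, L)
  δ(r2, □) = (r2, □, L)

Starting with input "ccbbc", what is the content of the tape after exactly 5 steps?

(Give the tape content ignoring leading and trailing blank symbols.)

Execution trace:
Initial: [r0]ccbbc
Step 1: δ(r0, c) = (r1, a, L) → [r1]□acbbc
Step 2: δ(r1, □) = (r0, □, R) → □[r0]acbbc
Step 3: δ(r0, a) = (r1, b, L) → [r1]□bcbbc
Step 4: δ(r1, □) = (r0, □, R) → □[r0]bcbbc
Step 5: δ(r0, b) = (r0, □, L) → [r0]□□cbbc

After 5 steps, the tape (ignoring leading/trailing blanks) is: cbbc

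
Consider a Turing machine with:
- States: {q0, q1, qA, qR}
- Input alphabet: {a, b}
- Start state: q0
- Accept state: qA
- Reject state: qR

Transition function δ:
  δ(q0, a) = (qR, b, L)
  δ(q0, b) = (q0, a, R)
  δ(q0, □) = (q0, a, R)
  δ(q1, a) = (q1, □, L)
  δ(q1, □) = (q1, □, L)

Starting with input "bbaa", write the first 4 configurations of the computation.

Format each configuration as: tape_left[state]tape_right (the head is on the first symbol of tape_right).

Transitions applied:
Step 1: δ(q0, b) = (q0, a, R)
Step 2: δ(q0, b) = (q0, a, R)
Step 3: δ(q0, a) = (qR, b, L)

The first 4 configurations are:
[q0]bbaa ⊢ a[q0]baa ⊢ aa[q0]aa ⊢ a[qR]aba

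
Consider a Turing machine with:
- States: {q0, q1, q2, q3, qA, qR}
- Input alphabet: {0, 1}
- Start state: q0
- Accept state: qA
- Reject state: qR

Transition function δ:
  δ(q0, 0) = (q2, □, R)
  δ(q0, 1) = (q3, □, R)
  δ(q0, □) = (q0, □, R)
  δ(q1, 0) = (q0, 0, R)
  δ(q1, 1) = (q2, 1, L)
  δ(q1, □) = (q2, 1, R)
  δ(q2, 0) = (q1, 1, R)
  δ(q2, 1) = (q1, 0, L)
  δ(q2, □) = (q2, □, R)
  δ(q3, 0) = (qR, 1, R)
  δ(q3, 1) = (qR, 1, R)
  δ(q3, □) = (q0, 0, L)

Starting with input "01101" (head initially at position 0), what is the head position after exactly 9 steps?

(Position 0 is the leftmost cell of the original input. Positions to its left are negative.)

Execution trace (head position shown):
Step 0: [q0]01101  (head at position 0)
Step 1: move right → □[q2]1101  (head at position 1)
Step 2: move left → [q1]□0101  (head at position 0)
Step 3: move right → 1[q2]0101  (head at position 1)
Step 4: move right → 11[q1]101  (head at position 2)
Step 5: move left → 1[q2]1101  (head at position 1)
Step 6: move left → [q1]10101  (head at position 0)
Step 7: move left → [q2]□10101  (head at position -1)
Step 8: move right → □[q2]10101  (head at position 0)
Step 9: move left → [q1]□00101  (head at position -1)

After 9 steps, the head is at position -1.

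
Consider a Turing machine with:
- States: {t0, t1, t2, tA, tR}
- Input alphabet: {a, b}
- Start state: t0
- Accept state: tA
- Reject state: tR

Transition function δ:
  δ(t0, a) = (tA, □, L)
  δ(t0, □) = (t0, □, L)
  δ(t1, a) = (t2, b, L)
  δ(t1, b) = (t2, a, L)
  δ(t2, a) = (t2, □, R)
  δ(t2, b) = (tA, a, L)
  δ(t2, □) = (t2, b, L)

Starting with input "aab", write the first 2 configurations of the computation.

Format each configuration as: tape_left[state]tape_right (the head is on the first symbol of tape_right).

Transitions applied:
Step 1: δ(t0, a) = (tA, □, L)

The first 2 configurations are:
[t0]aab ⊢ [tA]□□ab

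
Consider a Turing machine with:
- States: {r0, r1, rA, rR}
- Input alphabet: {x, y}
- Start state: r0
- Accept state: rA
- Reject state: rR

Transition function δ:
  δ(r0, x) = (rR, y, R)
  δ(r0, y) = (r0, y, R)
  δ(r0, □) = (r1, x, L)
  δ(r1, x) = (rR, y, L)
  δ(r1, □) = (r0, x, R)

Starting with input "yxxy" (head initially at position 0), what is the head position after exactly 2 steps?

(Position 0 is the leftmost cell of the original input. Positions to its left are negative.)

Execution trace (head position shown):
Step 0: [r0]yxxy  (head at position 0)
Step 1: move right → y[r0]xxy  (head at position 1)
Step 2: move right → yy[rR]xy  (head at position 2)

After 2 steps, the head is at position 2.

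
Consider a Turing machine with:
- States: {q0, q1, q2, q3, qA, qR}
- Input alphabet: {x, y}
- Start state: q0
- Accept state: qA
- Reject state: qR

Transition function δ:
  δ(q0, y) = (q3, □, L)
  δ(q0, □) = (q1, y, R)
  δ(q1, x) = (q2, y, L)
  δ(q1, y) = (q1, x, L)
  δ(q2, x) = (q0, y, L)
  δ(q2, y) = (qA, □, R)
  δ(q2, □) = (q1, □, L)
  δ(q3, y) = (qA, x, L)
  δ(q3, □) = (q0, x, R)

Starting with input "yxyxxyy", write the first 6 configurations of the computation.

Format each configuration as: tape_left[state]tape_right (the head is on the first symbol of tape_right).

Transitions applied:
Step 1: δ(q0, y) = (q3, □, L)
Step 2: δ(q3, □) = (q0, x, R)
Step 3: δ(q0, □) = (q1, y, R)
Step 4: δ(q1, x) = (q2, y, L)
Step 5: δ(q2, y) = (qA, □, R)

The first 6 configurations are:
[q0]yxyxxyy ⊢ [q3]□□xyxxyy ⊢ x[q0]□xyxxyy ⊢ xy[q1]xyxxyy ⊢ x[q2]yyyxxyy ⊢ x□[qA]yyxxyy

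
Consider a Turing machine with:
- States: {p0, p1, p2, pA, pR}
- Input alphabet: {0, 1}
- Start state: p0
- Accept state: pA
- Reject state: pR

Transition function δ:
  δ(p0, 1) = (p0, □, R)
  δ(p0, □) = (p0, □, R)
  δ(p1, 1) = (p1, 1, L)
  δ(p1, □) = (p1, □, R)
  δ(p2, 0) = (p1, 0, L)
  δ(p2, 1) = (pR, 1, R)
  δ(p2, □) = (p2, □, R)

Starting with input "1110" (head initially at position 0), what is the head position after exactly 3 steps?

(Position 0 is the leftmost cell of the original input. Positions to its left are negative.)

Execution trace (head position shown):
Step 0: [p0]1110  (head at position 0)
Step 1: move right → □[p0]110  (head at position 1)
Step 2: move right → □□[p0]10  (head at position 2)
Step 3: move right → □□□[p0]0  (head at position 3)

After 3 steps, the head is at position 3.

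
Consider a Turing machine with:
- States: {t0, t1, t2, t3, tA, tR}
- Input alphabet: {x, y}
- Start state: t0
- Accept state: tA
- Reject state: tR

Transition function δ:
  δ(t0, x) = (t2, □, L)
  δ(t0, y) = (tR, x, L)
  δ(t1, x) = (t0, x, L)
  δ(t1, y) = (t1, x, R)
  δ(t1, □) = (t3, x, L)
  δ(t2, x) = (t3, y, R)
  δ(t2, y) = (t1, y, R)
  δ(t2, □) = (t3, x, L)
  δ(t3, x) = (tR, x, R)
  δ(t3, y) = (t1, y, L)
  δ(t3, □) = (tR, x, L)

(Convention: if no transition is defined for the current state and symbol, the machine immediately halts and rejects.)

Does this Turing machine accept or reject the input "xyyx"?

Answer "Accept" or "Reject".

Execution trace:
Initial: [t0]xyyx
Step 1: δ(t0, x) = (t2, □, L) → [t2]□□yyx
Step 2: δ(t2, □) = (t3, x, L) → [t3]□x□yyx
Step 3: δ(t3, □) = (tR, x, L) → [tR]□xx□yyx

The machine reaches the reject state tR and halts.

Answer: Reject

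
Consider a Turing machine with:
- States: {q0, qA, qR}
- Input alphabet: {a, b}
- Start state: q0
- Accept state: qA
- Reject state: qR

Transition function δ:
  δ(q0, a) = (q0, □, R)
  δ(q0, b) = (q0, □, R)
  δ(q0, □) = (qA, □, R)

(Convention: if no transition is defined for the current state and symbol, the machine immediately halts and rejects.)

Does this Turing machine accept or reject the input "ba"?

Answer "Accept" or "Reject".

Execution trace:
Initial: [q0]ba
Step 1: δ(q0, b) = (q0, □, R) → □[q0]a
Step 2: δ(q0, a) = (q0, □, R) → □□[q0]□
Step 3: δ(q0, □) = (qA, □, R) → □□□[qA]□

The machine reaches the accept state qA and halts.

Answer: Accept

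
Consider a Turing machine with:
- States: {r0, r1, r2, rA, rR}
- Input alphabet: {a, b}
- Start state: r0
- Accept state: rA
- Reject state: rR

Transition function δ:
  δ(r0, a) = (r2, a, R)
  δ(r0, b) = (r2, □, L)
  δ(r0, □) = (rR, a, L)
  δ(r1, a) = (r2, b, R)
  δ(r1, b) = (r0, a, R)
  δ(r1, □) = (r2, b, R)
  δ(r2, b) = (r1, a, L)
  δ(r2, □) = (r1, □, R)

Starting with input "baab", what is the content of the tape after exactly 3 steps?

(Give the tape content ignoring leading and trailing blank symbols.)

Execution trace:
Initial: [r0]baab
Step 1: δ(r0, b) = (r2, □, L) → [r2]□□aab
Step 2: δ(r2, □) = (r1, □, R) → □[r1]□aab
Step 3: δ(r1, □) = (r2, b, R) → □b[r2]aab

No transition is defined for δ(r2, a). By convention the machine halts and rejects.

After 3 steps, the tape (ignoring leading/trailing blanks) is: baab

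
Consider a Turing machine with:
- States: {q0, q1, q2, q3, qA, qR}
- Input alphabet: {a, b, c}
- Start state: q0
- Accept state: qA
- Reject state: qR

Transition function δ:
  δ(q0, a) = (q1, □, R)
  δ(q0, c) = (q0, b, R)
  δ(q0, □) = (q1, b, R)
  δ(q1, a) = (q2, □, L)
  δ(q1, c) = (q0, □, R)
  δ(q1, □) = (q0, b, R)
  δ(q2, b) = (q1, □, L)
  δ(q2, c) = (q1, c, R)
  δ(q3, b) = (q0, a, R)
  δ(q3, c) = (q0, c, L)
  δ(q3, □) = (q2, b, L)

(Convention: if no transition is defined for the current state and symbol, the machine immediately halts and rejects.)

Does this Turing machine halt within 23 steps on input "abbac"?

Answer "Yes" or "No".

Execution trace:
Initial: [q0]abbac
Step 1: δ(q0, a) = (q1, □, R) → □[q1]bbac

No transition is defined for δ(q1, b). By convention the machine halts and rejects.
The machine halted after 1 step (within the 23-step bound).

Answer: Yes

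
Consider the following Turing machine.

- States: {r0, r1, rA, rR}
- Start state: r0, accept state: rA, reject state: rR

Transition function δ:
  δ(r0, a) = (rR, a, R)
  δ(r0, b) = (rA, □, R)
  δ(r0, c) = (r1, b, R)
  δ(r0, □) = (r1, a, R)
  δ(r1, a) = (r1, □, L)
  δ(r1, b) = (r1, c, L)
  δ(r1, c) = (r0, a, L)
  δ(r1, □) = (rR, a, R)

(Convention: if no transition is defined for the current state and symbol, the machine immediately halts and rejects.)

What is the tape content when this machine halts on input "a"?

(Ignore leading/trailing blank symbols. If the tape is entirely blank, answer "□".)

Execution trace:
Initial: [r0]a
Step 1: δ(r0, a) = (rR, a, R) → a[rR]□

The machine reaches the reject state rR and halts.

Final tape (ignoring leading/trailing blanks): a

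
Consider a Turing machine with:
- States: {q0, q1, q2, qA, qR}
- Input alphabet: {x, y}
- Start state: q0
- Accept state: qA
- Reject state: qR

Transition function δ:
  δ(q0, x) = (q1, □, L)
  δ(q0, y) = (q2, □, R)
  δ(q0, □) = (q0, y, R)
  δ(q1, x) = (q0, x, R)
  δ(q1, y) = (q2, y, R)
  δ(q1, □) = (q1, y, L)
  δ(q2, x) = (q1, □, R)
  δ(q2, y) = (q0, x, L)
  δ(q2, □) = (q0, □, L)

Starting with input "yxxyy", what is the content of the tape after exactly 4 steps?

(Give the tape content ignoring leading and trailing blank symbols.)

Execution trace:
Initial: [q0]yxxyy
Step 1: δ(q0, y) = (q2, □, R) → □[q2]xxyy
Step 2: δ(q2, x) = (q1, □, R) → □□[q1]xyy
Step 3: δ(q1, x) = (q0, x, R) → □□x[q0]yy
Step 4: δ(q0, y) = (q2, □, R) → □□x□[q2]y

After 4 steps, the tape (ignoring leading/trailing blanks) is: x□y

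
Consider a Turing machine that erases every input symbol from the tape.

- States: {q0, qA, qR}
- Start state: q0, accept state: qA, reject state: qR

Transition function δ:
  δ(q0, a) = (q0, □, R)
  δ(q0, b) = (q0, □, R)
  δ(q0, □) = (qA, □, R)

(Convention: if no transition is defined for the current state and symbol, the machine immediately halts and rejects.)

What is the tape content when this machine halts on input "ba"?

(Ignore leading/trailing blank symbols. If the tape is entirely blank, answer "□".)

Execution trace:
Initial: [q0]ba
Step 1: δ(q0, b) = (q0, □, R) → □[q0]a
Step 2: δ(q0, a) = (q0, □, R) → □□[q0]□
Step 3: δ(q0, □) = (qA, □, R) → □□□[qA]□

The machine reaches the accept state qA and halts.

Final tape (ignoring leading/trailing blanks): □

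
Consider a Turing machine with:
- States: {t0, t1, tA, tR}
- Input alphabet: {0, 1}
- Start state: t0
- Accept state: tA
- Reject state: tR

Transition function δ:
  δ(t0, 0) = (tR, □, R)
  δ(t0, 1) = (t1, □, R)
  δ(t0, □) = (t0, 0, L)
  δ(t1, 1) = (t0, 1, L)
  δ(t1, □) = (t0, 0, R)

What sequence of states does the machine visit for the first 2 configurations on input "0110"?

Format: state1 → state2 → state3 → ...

Execution trace:
Initial: [t0]0110
Step 1: δ(t0, 0) = (tR, □, R) → □[tR]110

The machine reaches the reject state tR and halts.

State sequence: t0 → tR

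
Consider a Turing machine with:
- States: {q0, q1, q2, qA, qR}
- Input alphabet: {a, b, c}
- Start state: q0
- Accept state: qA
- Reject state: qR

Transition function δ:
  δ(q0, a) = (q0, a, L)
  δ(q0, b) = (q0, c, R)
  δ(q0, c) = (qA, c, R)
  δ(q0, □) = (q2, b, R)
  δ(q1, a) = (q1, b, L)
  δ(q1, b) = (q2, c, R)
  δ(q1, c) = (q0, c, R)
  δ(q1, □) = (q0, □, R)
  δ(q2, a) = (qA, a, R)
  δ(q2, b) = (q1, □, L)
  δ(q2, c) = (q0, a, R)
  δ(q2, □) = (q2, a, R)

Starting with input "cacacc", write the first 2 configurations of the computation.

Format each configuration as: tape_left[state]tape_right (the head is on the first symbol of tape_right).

Transitions applied:
Step 1: δ(q0, c) = (qA, c, R)

The first 2 configurations are:
[q0]cacacc ⊢ c[qA]acacc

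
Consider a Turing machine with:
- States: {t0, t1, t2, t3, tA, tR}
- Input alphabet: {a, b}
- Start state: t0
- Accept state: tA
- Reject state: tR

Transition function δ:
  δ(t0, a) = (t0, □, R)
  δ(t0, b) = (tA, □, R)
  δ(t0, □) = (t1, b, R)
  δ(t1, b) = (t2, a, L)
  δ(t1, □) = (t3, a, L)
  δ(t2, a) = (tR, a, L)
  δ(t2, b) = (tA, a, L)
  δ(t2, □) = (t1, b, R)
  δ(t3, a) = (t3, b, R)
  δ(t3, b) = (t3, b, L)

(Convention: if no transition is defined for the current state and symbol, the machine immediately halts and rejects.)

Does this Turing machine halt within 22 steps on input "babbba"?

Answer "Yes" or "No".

Execution trace:
Initial: [t0]babbba
Step 1: δ(t0, b) = (tA, □, R) → □[tA]abbba

The machine reaches the accept state tA and halts.
The machine halted after 1 step (within the 22-step bound).

Answer: Yes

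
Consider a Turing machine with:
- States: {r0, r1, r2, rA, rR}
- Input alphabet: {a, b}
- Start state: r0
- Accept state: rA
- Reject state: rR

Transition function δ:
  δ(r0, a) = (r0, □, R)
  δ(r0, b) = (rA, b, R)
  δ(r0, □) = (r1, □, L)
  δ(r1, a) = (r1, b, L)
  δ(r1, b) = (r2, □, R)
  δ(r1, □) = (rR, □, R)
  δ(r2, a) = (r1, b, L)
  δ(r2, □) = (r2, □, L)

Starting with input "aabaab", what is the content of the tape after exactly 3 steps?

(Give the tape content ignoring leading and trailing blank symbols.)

Execution trace:
Initial: [r0]aabaab
Step 1: δ(r0, a) = (r0, □, R) → □[r0]abaab
Step 2: δ(r0, a) = (r0, □, R) → □□[r0]baab
Step 3: δ(r0, b) = (rA, b, R) → □□b[rA]aab

The machine reaches the accept state rA and halts.

After 3 steps, the tape (ignoring leading/trailing blanks) is: baab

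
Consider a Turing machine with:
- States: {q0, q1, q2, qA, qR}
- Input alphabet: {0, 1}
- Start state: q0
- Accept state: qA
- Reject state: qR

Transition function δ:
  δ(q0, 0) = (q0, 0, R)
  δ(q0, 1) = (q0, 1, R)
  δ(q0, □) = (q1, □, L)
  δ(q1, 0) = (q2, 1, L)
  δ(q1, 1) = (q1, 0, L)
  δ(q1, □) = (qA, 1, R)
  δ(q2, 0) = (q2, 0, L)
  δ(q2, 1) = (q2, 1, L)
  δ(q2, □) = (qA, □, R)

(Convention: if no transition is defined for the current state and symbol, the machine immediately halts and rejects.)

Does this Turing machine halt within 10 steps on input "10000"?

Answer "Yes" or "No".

Execution trace:
Initial: [q0]10000
Step 1: δ(q0, 1) = (q0, 1, R) → 1[q0]0000
Step 2: δ(q0, 0) = (q0, 0, R) → 10[q0]000
Step 3: δ(q0, 0) = (q0, 0, R) → 100[q0]00
Step 4: δ(q0, 0) = (q0, 0, R) → 1000[q0]0
Step 5: δ(q0, 0) = (q0, 0, R) → 10000[q0]□
Step 6: δ(q0, □) = (q1, □, L) → 1000[q1]0□
Step 7: δ(q1, 0) = (q2, 1, L) → 100[q2]01□
Step 8: δ(q2, 0) = (q2, 0, L) → 10[q2]001□
Step 9: δ(q2, 0) = (q2, 0, L) → 1[q2]0001□
Step 10: δ(q2, 0) = (q2, 0, L) → [q2]10001□

The machine has not reached a halting state after 10 steps.
The machine did not halt within the 10-step bound.

Answer: No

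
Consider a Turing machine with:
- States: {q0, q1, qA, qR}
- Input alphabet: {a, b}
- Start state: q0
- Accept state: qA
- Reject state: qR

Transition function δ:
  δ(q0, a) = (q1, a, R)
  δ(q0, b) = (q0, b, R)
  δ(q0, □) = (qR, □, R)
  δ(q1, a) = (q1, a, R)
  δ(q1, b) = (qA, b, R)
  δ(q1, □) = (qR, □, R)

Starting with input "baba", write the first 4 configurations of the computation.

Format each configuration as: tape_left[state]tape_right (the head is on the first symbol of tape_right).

Transitions applied:
Step 1: δ(q0, b) = (q0, b, R)
Step 2: δ(q0, a) = (q1, a, R)
Step 3: δ(q1, b) = (qA, b, R)

The first 4 configurations are:
[q0]baba ⊢ b[q0]aba ⊢ ba[q1]ba ⊢ bab[qA]a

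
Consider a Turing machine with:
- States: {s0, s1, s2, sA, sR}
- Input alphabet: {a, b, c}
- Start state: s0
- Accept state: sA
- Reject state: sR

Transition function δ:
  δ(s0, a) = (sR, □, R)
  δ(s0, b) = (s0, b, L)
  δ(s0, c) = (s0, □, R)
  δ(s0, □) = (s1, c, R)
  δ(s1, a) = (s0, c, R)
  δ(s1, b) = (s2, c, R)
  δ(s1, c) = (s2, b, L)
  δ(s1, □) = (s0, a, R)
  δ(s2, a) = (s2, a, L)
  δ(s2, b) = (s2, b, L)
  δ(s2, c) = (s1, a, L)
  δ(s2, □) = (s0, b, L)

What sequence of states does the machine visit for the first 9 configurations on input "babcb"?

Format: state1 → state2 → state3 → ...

Execution trace:
Initial: [s0]babcb
Step 1: δ(s0, b) = (s0, b, L) → [s0]□babcb
Step 2: δ(s0, □) = (s1, c, R) → c[s1]babcb
Step 3: δ(s1, b) = (s2, c, R) → cc[s2]abcb
Step 4: δ(s2, a) = (s2, a, L) → c[s2]cabcb
Step 5: δ(s2, c) = (s1, a, L) → [s1]caabcb
Step 6: δ(s1, c) = (s2, b, L) → [s2]□baabcb
Step 7: δ(s2, □) = (s0, b, L) → [s0]□bbaabcb
Step 8: δ(s0, □) = (s1, c, R) → c[s1]bbaabcb

State sequence: s0 → s0 → s1 → s2 → s2 → s1 → s2 → s0 → s1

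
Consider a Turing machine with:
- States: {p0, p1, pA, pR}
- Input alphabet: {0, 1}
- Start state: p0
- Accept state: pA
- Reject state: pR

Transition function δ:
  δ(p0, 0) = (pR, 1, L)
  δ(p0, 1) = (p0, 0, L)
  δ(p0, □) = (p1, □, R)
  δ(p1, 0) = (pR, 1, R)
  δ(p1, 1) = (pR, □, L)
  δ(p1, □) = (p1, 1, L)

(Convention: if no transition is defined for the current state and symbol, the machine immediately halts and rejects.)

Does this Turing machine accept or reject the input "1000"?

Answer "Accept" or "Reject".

Execution trace:
Initial: [p0]1000
Step 1: δ(p0, 1) = (p0, 0, L) → [p0]□0000
Step 2: δ(p0, □) = (p1, □, R) → □[p1]0000
Step 3: δ(p1, 0) = (pR, 1, R) → □1[pR]000

The machine reaches the reject state pR and halts.

Answer: Reject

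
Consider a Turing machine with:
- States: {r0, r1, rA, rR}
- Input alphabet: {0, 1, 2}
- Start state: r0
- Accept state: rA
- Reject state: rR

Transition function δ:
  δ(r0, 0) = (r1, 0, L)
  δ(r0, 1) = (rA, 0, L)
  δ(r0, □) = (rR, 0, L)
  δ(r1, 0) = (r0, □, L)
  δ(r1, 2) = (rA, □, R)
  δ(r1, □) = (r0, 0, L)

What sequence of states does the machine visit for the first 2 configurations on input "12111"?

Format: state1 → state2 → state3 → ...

Execution trace:
Initial: [r0]12111
Step 1: δ(r0, 1) = (rA, 0, L) → [rA]□02111

The machine reaches the accept state rA and halts.

State sequence: r0 → rA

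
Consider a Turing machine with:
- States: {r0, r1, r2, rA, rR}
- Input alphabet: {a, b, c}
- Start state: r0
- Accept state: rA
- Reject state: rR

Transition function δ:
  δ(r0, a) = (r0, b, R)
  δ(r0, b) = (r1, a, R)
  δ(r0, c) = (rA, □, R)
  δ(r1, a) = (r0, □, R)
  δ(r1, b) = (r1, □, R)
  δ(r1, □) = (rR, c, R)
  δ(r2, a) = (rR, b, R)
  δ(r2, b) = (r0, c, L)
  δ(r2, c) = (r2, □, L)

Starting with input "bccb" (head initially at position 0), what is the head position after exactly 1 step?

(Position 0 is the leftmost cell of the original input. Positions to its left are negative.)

Execution trace (head position shown):
Step 0: [r0]bccb  (head at position 0)
Step 1: move right → a[r1]ccb  (head at position 1)

After 1 step, the head is at position 1.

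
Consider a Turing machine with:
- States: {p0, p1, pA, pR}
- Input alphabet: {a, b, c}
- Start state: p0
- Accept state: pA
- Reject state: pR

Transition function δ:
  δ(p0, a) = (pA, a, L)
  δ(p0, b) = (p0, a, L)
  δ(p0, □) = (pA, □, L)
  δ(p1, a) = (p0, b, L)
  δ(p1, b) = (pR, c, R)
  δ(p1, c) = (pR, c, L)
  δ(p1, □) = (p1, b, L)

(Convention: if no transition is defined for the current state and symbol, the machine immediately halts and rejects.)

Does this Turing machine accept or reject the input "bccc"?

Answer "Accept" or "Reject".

Execution trace:
Initial: [p0]bccc
Step 1: δ(p0, b) = (p0, a, L) → [p0]□accc
Step 2: δ(p0, □) = (pA, □, L) → [pA]□□accc

The machine reaches the accept state pA and halts.

Answer: Accept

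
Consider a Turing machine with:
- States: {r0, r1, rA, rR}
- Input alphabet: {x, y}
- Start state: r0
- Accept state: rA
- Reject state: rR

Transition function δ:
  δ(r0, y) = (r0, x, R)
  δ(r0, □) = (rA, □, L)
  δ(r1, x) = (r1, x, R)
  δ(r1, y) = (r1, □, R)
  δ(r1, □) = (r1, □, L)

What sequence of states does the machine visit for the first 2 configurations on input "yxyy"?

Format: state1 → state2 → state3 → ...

Execution trace:
Initial: [r0]yxyy
Step 1: δ(r0, y) = (r0, x, R) → x[r0]xyy

No transition is defined for δ(r0, x). By convention the machine halts and rejects.

State sequence: r0 → r0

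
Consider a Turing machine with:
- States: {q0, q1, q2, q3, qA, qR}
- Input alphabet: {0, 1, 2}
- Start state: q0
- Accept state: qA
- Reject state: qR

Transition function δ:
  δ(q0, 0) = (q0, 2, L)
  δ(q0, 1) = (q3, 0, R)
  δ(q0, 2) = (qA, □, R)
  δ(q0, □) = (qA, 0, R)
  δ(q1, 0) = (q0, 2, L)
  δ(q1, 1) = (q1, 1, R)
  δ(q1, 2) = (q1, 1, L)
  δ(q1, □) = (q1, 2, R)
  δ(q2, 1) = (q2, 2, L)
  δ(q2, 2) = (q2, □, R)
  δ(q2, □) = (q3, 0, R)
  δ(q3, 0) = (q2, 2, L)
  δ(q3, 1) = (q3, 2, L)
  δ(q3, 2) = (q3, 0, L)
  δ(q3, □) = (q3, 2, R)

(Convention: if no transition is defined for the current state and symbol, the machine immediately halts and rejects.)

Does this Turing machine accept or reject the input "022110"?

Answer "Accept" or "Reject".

Execution trace:
Initial: [q0]022110
Step 1: δ(q0, 0) = (q0, 2, L) → [q0]□222110
Step 2: δ(q0, □) = (qA, 0, R) → 0[qA]222110

The machine reaches the accept state qA and halts.

Answer: Accept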